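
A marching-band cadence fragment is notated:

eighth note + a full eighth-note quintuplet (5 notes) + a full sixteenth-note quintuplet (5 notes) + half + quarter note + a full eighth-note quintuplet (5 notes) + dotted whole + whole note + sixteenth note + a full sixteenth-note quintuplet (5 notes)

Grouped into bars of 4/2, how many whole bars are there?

One bar of 4/2 = 32 sixteenth notes.
Working in sixteenth notes: eighth note = 2; a full eighth-note quintuplet (5 notes) (five quintuplet eighths span one half) = 8; a full sixteenth-note quintuplet (5 notes) (five quintuplet sixteenths span one quarter) = 4; half = 8; quarter note = 4; a full eighth-note quintuplet (5 notes) (five quintuplet eighths span one half) = 8; dotted whole = 24; whole note = 16; sixteenth note = 1; a full sixteenth-note quintuplet (5 notes) (five quintuplet sixteenths span one quarter) = 4.
Adding: 2 + 8 + 4 + 8 + 4 + 8 + 24 + 16 + 1 + 4 = 79.
79 ÷ 32 = 2 complete bars with 15 left over.

2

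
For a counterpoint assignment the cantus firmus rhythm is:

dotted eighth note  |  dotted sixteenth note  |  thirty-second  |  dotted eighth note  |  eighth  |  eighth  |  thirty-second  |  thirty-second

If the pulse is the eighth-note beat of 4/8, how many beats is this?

One eighth-note beat = 4 thirty-second notes.
Express everything in thirty-second notes: dotted eighth note = 6; dotted sixteenth note = 3; thirty-second = 1; dotted eighth note = 6; eighth = 4; eighth = 4; thirty-second = 1; thirty-second = 1.
Sum: 6 + 3 + 1 + 6 + 4 + 4 + 1 + 1 = 26.
26 ÷ 4 = 6.5 beats.

6.5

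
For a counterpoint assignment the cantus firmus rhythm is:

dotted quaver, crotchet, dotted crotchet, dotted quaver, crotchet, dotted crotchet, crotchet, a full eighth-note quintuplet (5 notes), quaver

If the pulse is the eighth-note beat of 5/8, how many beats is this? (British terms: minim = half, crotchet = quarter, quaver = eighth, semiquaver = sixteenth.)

20

One eighth-note beat = 2 sixteenth notes.
Express everything in sixteenth notes: dotted quaver = 3; crotchet = 4; dotted crotchet = 6; dotted quaver = 3; crotchet = 4; dotted crotchet = 6; crotchet = 4; a full eighth-note quintuplet (5 notes) (five quintuplet eighths span one half) = 8; quaver = 2.
Sum: 3 + 4 + 6 + 3 + 4 + 6 + 4 + 8 + 2 = 40.
40 ÷ 2 = 20 beats.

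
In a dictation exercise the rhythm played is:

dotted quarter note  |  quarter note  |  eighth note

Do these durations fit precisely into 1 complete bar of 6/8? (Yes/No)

One bar of 6/8 = 6 eighth notes.
Working in eighth notes: dotted quarter note = 3; quarter note = 2; eighth note = 1.
Sum: 3 + 2 + 1 = 6.
6 equals 6, so the answer is Yes.

Yes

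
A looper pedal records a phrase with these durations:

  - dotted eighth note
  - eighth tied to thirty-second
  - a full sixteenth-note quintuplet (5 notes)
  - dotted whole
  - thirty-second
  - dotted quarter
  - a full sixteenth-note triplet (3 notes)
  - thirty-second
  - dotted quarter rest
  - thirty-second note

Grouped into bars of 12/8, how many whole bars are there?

One bar of 12/8 = 48 thirty-second notes.
Express everything in thirty-second notes: dotted eighth note = 6; eighth tied to thirty-second (eighth + thirty-second) = 5; a full sixteenth-note quintuplet (5 notes) (five quintuplet sixteenths span one quarter) = 8; dotted whole = 48; thirty-second = 1; dotted quarter = 12; a full sixteenth-note triplet (3 notes) (three triplet sixteenths span one eighth) = 4; thirty-second = 1; dotted quarter rest = 12; thirty-second note = 1.
Sum: 6 + 5 + 8 + 48 + 1 + 12 + 4 + 1 + 12 + 1 = 98.
98 ÷ 48 = 2 complete bars with 2 left over.

2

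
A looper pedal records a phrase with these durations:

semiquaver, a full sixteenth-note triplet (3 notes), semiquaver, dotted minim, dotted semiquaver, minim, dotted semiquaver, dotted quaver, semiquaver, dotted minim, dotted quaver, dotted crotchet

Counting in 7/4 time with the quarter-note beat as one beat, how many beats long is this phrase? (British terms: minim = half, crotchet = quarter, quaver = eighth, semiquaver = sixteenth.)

One quarter-note beat = 8 thirty-second notes.
Working in thirty-second notes: semiquaver = 2; a full sixteenth-note triplet (3 notes) (three triplet sixteenths span one eighth) = 4; semiquaver = 2; dotted minim = 24; dotted semiquaver = 3; minim = 16; dotted semiquaver = 3; dotted quaver = 6; semiquaver = 2; dotted minim = 24; dotted quaver = 6; dotted crotchet = 12.
Sum: 2 + 4 + 2 + 24 + 3 + 16 + 3 + 6 + 2 + 24 + 6 + 12 = 104.
104 ÷ 8 = 13 beats.

13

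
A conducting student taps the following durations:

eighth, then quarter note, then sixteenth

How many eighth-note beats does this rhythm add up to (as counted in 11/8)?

One eighth-note beat = 2 sixteenth notes.
In sixteenth notes: eighth = 2; quarter note = 4; sixteenth = 1.
Total: 2 + 4 + 1 = 7.
7 ÷ 2 = 3.5 beats.

3.5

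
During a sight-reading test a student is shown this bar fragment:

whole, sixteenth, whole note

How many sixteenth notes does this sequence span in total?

33

Each duration in sixteenth notes: whole = 16; sixteenth = 1; whole note = 16.
Altogether 16 + 1 + 16 = 33 sixteenth notes.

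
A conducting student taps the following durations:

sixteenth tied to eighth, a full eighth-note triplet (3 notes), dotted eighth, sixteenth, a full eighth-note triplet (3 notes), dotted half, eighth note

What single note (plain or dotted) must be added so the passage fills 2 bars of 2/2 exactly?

2 bars of 2/2 = 32 sixteenth notes.
Working in sixteenth notes: sixteenth tied to eighth (sixteenth + eighth) = 3; a full eighth-note triplet (3 notes) (three triplet eighths span one quarter) = 4; dotted eighth = 3; sixteenth = 1; a full eighth-note triplet (3 notes) (three triplet eighths span one quarter) = 4; dotted half = 12; eighth note = 2.
Sum: 3 + 4 + 3 + 1 + 4 + 12 + 2 = 29.
Remaining: 32 − 29 = 3 sixteenth notes, which is a dotted eighth note.

dotted eighth note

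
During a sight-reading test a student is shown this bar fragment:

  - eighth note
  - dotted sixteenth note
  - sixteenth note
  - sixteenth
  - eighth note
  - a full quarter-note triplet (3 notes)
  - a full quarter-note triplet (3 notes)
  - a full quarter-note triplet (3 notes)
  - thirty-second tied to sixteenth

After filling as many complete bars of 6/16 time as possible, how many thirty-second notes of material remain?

6

One bar of 6/16 = 12 thirty-second notes.
Each duration in thirty-second notes: eighth note = 4; dotted sixteenth note = 3; sixteenth note = 2; sixteenth = 2; eighth note = 4; a full quarter-note triplet (3 notes) (three triplet quarters span one half) = 16; a full quarter-note triplet (3 notes) (three triplet quarters span one half) = 16; a full quarter-note triplet (3 notes) (three triplet quarters span one half) = 16; thirty-second tied to sixteenth (thirty-second + sixteenth) = 3.
Sum: 4 + 3 + 2 + 2 + 4 + 16 + 16 + 16 + 3 = 66.
66 ÷ 12 = 5 complete bars with 6 thirty-second notes remaining.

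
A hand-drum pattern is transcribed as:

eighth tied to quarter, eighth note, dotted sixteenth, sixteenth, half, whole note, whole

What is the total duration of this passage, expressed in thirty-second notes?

101

Working in thirty-second notes: eighth tied to quarter (eighth + quarter) = 12; eighth note = 4; dotted sixteenth = 3; sixteenth = 2; half = 16; whole note = 32; whole = 32.
Altogether 12 + 4 + 3 + 2 + 16 + 32 + 32 = 101 thirty-second notes.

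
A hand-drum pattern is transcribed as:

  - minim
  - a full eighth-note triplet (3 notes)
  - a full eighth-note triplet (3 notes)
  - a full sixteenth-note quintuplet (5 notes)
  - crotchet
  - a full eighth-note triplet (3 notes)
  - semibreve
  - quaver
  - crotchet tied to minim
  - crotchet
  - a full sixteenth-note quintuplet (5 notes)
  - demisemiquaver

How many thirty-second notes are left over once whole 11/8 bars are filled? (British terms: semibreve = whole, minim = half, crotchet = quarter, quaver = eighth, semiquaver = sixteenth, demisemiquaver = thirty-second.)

1

One bar of 11/8 = 44 thirty-second notes.
Each duration in thirty-second notes: minim = 16; a full eighth-note triplet (3 notes) (three triplet eighths span one quarter) = 8; a full eighth-note triplet (3 notes) (three triplet eighths span one quarter) = 8; a full sixteenth-note quintuplet (5 notes) (five quintuplet sixteenths span one quarter) = 8; crotchet = 8; a full eighth-note triplet (3 notes) (three triplet eighths span one quarter) = 8; semibreve = 32; quaver = 4; crotchet tied to minim (crotchet + minim) = 24; crotchet = 8; a full sixteenth-note quintuplet (5 notes) (five quintuplet sixteenths span one quarter) = 8; demisemiquaver = 1.
Total: 16 + 8 + 8 + 8 + 8 + 8 + 32 + 4 + 24 + 8 + 8 + 1 = 133.
133 ÷ 44 = 3 complete bars with 1 thirty-second note remaining.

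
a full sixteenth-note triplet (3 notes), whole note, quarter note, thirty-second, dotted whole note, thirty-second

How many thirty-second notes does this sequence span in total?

Each duration in thirty-second notes: a full sixteenth-note triplet (3 notes) (three triplet sixteenths span one eighth) = 4; whole note = 32; quarter note = 8; thirty-second = 1; dotted whole note = 48; thirty-second = 1.
Altogether 4 + 32 + 8 + 1 + 48 + 1 = 94 thirty-second notes.

94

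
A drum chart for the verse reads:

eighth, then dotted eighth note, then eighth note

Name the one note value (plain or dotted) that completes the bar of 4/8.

sixteenth note

The bar of 4/8 = 8 sixteenth notes.
Working in sixteenth notes: eighth = 2; dotted eighth note = 3; eighth note = 2.
Adding: 2 + 3 + 2 = 7.
Remaining: 8 − 7 = 1 sixteenth note, which is a sixteenth note.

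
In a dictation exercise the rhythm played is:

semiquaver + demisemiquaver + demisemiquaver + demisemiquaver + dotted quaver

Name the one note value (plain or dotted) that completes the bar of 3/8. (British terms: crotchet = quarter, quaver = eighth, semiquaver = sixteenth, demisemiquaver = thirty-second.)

thirty-second note

The bar of 3/8 = 12 thirty-second notes.
In thirty-second notes: semiquaver = 2; demisemiquaver = 1; demisemiquaver = 1; demisemiquaver = 1; dotted quaver = 6.
Sum: 2 + 1 + 1 + 1 + 6 = 11.
Remaining: 12 − 11 = 1 thirty-second note, which is a thirty-second note.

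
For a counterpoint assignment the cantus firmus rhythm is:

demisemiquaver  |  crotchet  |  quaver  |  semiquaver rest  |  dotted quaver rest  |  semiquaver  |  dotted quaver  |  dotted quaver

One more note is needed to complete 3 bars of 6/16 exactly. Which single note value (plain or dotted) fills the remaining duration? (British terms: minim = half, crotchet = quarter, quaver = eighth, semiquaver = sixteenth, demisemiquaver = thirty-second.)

3 bars of 6/16 = 36 thirty-second notes.
Express everything in thirty-second notes: demisemiquaver = 1; crotchet = 8; quaver = 4; semiquaver rest = 2; dotted quaver rest = 6; semiquaver = 2; dotted quaver = 6; dotted quaver = 6.
Sum: 1 + 8 + 4 + 2 + 6 + 2 + 6 + 6 = 35.
Remaining: 36 − 35 = 1 thirty-second note, which is a thirty-second note.

thirty-second note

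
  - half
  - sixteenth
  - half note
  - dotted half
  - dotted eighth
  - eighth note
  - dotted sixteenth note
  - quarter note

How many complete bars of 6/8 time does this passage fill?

3

One bar of 6/8 = 24 thirty-second notes.
Convert each value to thirty-second notes: half = 16; sixteenth = 2; half note = 16; dotted half = 24; dotted eighth = 6; eighth note = 4; dotted sixteenth note = 3; quarter note = 8.
Altogether 16 + 2 + 16 + 24 + 6 + 4 + 3 + 8 = 79.
79 ÷ 24 = 3 complete bars with 7 left over.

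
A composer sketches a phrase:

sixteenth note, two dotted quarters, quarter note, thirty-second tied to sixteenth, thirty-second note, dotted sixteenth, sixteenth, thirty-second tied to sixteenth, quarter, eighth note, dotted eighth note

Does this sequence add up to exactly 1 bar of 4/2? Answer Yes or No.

One bar of 4/2 = 64 thirty-second notes.
Express everything in thirty-second notes: sixteenth note = 2; dotted quarter = 12; dotted quarter = 12; quarter note = 8; thirty-second tied to sixteenth (thirty-second + sixteenth) = 3; thirty-second note = 1; dotted sixteenth = 3; sixteenth = 2; thirty-second tied to sixteenth (thirty-second + sixteenth) = 3; quarter = 8; eighth note = 4; dotted eighth note = 6.
Adding: 2 + 12 + 12 + 8 + 3 + 1 + 3 + 2 + 3 + 8 + 4 + 6 = 64.
64 equals 64, so the answer is Yes.

Yes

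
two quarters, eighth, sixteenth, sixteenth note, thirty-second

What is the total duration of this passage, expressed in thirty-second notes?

25

In thirty-second notes: quarter = 8; quarter = 8; eighth = 4; sixteenth = 2; sixteenth note = 2; thirty-second = 1.
Sum: 8 + 8 + 4 + 2 + 2 + 1 = 25 thirty-second notes.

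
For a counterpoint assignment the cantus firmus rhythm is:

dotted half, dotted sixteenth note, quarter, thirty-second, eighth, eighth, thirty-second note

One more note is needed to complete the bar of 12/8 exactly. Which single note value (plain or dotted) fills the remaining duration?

The bar of 12/8 = 48 thirty-second notes.
Express everything in thirty-second notes: dotted half = 24; dotted sixteenth note = 3; quarter = 8; thirty-second = 1; eighth = 4; eighth = 4; thirty-second note = 1.
Adding: 24 + 3 + 8 + 1 + 4 + 4 + 1 = 45.
Remaining: 48 − 45 = 3 thirty-second notes, which is a dotted sixteenth note.

dotted sixteenth note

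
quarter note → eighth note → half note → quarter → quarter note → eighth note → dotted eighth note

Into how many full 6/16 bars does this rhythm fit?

One bar of 6/16 = 6 sixteenth notes.
In sixteenth notes: quarter note = 4; eighth note = 2; half note = 8; quarter = 4; quarter note = 4; eighth note = 2; dotted eighth note = 3.
Total: 4 + 2 + 8 + 4 + 4 + 2 + 3 = 27.
27 ÷ 6 = 4 complete bars with 3 left over.

4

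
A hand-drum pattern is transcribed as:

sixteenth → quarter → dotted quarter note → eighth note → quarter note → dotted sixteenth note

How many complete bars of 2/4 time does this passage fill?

2

One bar of 2/4 = 16 thirty-second notes.
Express everything in thirty-second notes: sixteenth = 2; quarter = 8; dotted quarter note = 12; eighth note = 4; quarter note = 8; dotted sixteenth note = 3.
Sum: 2 + 8 + 12 + 4 + 8 + 3 = 37.
37 ÷ 16 = 2 complete bars with 5 left over.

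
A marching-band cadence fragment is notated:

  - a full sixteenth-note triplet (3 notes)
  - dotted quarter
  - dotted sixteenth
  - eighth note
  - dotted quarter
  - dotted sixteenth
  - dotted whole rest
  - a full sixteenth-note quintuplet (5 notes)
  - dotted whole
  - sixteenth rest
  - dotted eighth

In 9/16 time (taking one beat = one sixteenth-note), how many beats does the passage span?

75

One sixteenth-note beat = 2 thirty-second notes.
Convert each value to thirty-second notes: a full sixteenth-note triplet (3 notes) (three triplet sixteenths span one eighth) = 4; dotted quarter = 12; dotted sixteenth = 3; eighth note = 4; dotted quarter = 12; dotted sixteenth = 3; dotted whole rest = 48; a full sixteenth-note quintuplet (5 notes) (five quintuplet sixteenths span one quarter) = 8; dotted whole = 48; sixteenth rest = 2; dotted eighth = 6.
Sum: 4 + 12 + 3 + 4 + 12 + 3 + 48 + 8 + 48 + 2 + 6 = 150.
150 ÷ 2 = 75 beats.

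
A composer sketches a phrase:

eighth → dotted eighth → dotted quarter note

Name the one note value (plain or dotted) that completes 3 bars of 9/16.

3 bars of 9/16 = 27 sixteenth notes.
Each duration in sixteenth notes: eighth = 2; dotted eighth = 3; dotted quarter note = 6.
Sum: 2 + 3 + 6 = 11.
Remaining: 27 − 11 = 16 sixteenth notes, which is a whole note.

whole note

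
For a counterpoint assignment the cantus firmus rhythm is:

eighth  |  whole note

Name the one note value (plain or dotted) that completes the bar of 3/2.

The bar of 3/2 = 12 eighth notes.
In eighth notes: eighth = 1; whole note = 8.
Sum: 1 + 8 = 9.
Remaining: 12 − 9 = 3 eighth notes, which is a dotted quarter note.

dotted quarter note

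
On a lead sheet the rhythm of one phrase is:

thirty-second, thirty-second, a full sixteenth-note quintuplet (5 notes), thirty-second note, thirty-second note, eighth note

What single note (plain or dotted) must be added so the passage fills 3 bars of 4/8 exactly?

3 bars of 4/8 = 48 thirty-second notes.
Express everything in thirty-second notes: thirty-second = 1; thirty-second = 1; a full sixteenth-note quintuplet (5 notes) (five quintuplet sixteenths span one quarter) = 8; thirty-second note = 1; thirty-second note = 1; eighth note = 4.
Total: 1 + 1 + 8 + 1 + 1 + 4 = 16.
Remaining: 48 − 16 = 32 thirty-second notes, which is a whole note.

whole note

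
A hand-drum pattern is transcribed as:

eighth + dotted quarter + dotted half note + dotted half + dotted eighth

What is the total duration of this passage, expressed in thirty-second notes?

70

Convert each value to thirty-second notes: eighth = 4; dotted quarter = 12; dotted half note = 24; dotted half = 24; dotted eighth = 6.
Total: 4 + 12 + 24 + 24 + 6 = 70 thirty-second notes.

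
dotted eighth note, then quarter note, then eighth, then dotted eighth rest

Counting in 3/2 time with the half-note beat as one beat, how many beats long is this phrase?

1.5

One half-note beat = 8 sixteenth notes.
Working in sixteenth notes: dotted eighth note = 3; quarter note = 4; eighth = 2; dotted eighth rest = 3.
Altogether 3 + 4 + 2 + 3 = 12.
12 ÷ 8 = 1.5 beats.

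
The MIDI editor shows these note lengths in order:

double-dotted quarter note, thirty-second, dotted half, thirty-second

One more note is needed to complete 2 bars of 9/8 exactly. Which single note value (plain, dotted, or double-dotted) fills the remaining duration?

2 bars of 9/8 = 72 thirty-second notes.
In thirty-second notes: double-dotted quarter note = 14; thirty-second = 1; dotted half = 24; thirty-second = 1.
Sum: 14 + 1 + 24 + 1 = 40.
Remaining: 72 − 40 = 32 thirty-second notes, which is a whole note.

whole note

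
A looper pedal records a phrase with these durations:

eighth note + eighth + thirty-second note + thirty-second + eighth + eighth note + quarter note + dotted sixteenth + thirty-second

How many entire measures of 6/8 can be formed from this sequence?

1

One bar of 6/8 = 24 thirty-second notes.
Express everything in thirty-second notes: eighth note = 4; eighth = 4; thirty-second note = 1; thirty-second = 1; eighth = 4; eighth note = 4; quarter note = 8; dotted sixteenth = 3; thirty-second = 1.
Adding: 4 + 4 + 1 + 1 + 4 + 4 + 8 + 3 + 1 = 30.
30 ÷ 24 = 1 complete bar with 6 left over.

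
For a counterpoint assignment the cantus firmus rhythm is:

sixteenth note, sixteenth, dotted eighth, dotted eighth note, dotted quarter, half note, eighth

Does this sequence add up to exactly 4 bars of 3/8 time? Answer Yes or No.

Yes

One bar of 3/8 = 6 sixteenth notes, so 4 bars = 24.
In sixteenth notes: sixteenth note = 1; sixteenth = 1; dotted eighth = 3; dotted eighth note = 3; dotted quarter = 6; half note = 8; eighth = 2.
Total: 1 + 1 + 3 + 3 + 6 + 8 + 2 = 24.
24 equals 24, so the answer is Yes.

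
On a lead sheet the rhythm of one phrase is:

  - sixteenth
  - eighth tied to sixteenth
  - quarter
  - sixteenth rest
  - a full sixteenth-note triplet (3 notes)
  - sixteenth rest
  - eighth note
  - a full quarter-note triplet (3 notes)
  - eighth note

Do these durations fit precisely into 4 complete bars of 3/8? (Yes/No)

Yes

One bar of 3/8 = 6 sixteenth notes, so 4 bars = 24.
Each duration in sixteenth notes: sixteenth = 1; eighth tied to sixteenth (eighth + sixteenth) = 3; quarter = 4; sixteenth rest = 1; a full sixteenth-note triplet (3 notes) (three triplet sixteenths span one eighth) = 2; sixteenth rest = 1; eighth note = 2; a full quarter-note triplet (3 notes) (three triplet quarters span one half) = 8; eighth note = 2.
Sum: 1 + 3 + 4 + 1 + 2 + 1 + 2 + 8 + 2 = 24.
24 equals 24, so the answer is Yes.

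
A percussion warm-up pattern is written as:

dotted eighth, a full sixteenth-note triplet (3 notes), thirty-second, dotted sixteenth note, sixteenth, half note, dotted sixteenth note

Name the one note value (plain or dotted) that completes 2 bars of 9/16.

2 bars of 9/16 = 36 thirty-second notes.
Working in thirty-second notes: dotted eighth = 6; a full sixteenth-note triplet (3 notes) (three triplet sixteenths span one eighth) = 4; thirty-second = 1; dotted sixteenth note = 3; sixteenth = 2; half note = 16; dotted sixteenth note = 3.
Altogether 6 + 4 + 1 + 3 + 2 + 16 + 3 = 35.
Remaining: 36 − 35 = 1 thirty-second note, which is a thirty-second note.

thirty-second note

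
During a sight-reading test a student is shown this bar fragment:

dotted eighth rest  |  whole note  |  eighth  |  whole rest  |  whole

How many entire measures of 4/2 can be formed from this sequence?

One bar of 4/2 = 32 sixteenth notes.
In sixteenth notes: dotted eighth rest = 3; whole note = 16; eighth = 2; whole rest = 16; whole = 16.
Total: 3 + 16 + 2 + 16 + 16 = 53.
53 ÷ 32 = 1 complete bar with 21 left over.

1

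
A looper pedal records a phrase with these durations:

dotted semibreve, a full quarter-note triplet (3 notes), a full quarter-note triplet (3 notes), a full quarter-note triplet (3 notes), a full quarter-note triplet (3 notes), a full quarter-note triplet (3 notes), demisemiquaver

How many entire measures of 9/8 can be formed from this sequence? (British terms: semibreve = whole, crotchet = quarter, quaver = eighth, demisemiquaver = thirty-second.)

3

One bar of 9/8 = 36 thirty-second notes.
In thirty-second notes: dotted semibreve = 48; a full quarter-note triplet (3 notes) (three triplet quarters span one half) = 16; a full quarter-note triplet (3 notes) (three triplet quarters span one half) = 16; a full quarter-note triplet (3 notes) (three triplet quarters span one half) = 16; a full quarter-note triplet (3 notes) (three triplet quarters span one half) = 16; a full quarter-note triplet (3 notes) (three triplet quarters span one half) = 16; demisemiquaver = 1.
Altogether 48 + 16 + 16 + 16 + 16 + 16 + 1 = 129.
129 ÷ 36 = 3 complete bars with 21 left over.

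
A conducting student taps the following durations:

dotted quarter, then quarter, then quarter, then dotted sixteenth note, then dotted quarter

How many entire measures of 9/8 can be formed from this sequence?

1

One bar of 9/8 = 36 thirty-second notes.
Working in thirty-second notes: dotted quarter = 12; quarter = 8; quarter = 8; dotted sixteenth note = 3; dotted quarter = 12.
Altogether 12 + 8 + 8 + 3 + 12 = 43.
43 ÷ 36 = 1 complete bar with 7 left over.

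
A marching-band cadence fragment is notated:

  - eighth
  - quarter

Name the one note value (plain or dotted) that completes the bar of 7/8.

The bar of 7/8 = 7 eighth notes.
Working in eighth notes: eighth = 1; quarter = 2.
Sum: 1 + 2 = 3.
Remaining: 7 − 3 = 4 eighth notes, which is a half note.

half note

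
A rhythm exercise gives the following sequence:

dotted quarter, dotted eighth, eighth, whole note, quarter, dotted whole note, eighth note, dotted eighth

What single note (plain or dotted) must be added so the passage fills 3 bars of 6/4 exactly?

3 bars of 6/4 = 72 sixteenth notes.
In sixteenth notes: dotted quarter = 6; dotted eighth = 3; eighth = 2; whole note = 16; quarter = 4; dotted whole note = 24; eighth note = 2; dotted eighth = 3.
Altogether 6 + 3 + 2 + 16 + 4 + 24 + 2 + 3 = 60.
Remaining: 72 − 60 = 12 sixteenth notes, which is a dotted half note.

dotted half note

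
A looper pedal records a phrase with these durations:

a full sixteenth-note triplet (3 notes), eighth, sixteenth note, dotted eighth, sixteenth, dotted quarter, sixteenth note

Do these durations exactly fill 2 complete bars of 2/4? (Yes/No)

One bar of 2/4 = 8 sixteenth notes, so 2 bars = 16.
Each duration in sixteenth notes: a full sixteenth-note triplet (3 notes) (three triplet sixteenths span one eighth) = 2; eighth = 2; sixteenth note = 1; dotted eighth = 3; sixteenth = 1; dotted quarter = 6; sixteenth note = 1.
Altogether 2 + 2 + 1 + 3 + 1 + 6 + 1 = 16.
16 equals 16, so the answer is Yes.

Yes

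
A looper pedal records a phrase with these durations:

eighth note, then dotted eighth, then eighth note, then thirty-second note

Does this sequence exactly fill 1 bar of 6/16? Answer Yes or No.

No

One bar of 6/16 = 12 thirty-second notes.
Each duration in thirty-second notes: eighth note = 4; dotted eighth = 6; eighth note = 4; thirty-second note = 1.
Adding: 4 + 6 + 4 + 1 = 15.
15 exceeds 12, so the answer is No.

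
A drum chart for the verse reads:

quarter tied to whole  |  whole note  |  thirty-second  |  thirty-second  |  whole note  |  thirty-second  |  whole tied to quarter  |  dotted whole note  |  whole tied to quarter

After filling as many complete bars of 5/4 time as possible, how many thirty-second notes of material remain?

35

One bar of 5/4 = 40 thirty-second notes.
Express everything in thirty-second notes: quarter tied to whole (quarter + whole) = 40; whole note = 32; thirty-second = 1; thirty-second = 1; whole note = 32; thirty-second = 1; whole tied to quarter (whole + quarter) = 40; dotted whole note = 48; whole tied to quarter (whole + quarter) = 40.
Adding: 40 + 32 + 1 + 1 + 32 + 1 + 40 + 48 + 40 = 235.
235 ÷ 40 = 5 complete bars with 35 thirty-second notes remaining.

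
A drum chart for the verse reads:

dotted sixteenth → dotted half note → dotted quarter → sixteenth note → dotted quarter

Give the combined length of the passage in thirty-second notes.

Convert each value to thirty-second notes: dotted sixteenth = 3; dotted half note = 24; dotted quarter = 12; sixteenth note = 2; dotted quarter = 12.
Total: 3 + 24 + 12 + 2 + 12 = 53 thirty-second notes.

53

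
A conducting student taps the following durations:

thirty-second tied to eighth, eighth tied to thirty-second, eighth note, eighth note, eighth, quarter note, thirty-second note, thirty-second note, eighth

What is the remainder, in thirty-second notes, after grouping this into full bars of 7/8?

8

One bar of 7/8 = 28 thirty-second notes.
In thirty-second notes: thirty-second tied to eighth (thirty-second + eighth) = 5; eighth tied to thirty-second (eighth + thirty-second) = 5; eighth note = 4; eighth note = 4; eighth = 4; quarter note = 8; thirty-second note = 1; thirty-second note = 1; eighth = 4.
Sum: 5 + 5 + 4 + 4 + 4 + 8 + 1 + 1 + 4 = 36.
36 ÷ 28 = 1 complete bar with 8 thirty-second notes remaining.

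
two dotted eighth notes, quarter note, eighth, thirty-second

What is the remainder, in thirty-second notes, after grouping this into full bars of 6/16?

1

One bar of 6/16 = 12 thirty-second notes.
Express everything in thirty-second notes: dotted eighth note = 6; dotted eighth note = 6; quarter note = 8; eighth = 4; thirty-second = 1.
Total: 6 + 6 + 8 + 4 + 1 = 25.
25 ÷ 12 = 2 complete bars with 1 thirty-second note remaining.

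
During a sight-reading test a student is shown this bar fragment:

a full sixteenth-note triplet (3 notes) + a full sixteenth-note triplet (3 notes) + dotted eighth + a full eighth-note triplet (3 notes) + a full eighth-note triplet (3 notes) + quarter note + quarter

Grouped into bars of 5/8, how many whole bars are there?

2

One bar of 5/8 = 10 sixteenth notes.
Each duration in sixteenth notes: a full sixteenth-note triplet (3 notes) (three triplet sixteenths span one eighth) = 2; a full sixteenth-note triplet (3 notes) (three triplet sixteenths span one eighth) = 2; dotted eighth = 3; a full eighth-note triplet (3 notes) (three triplet eighths span one quarter) = 4; a full eighth-note triplet (3 notes) (three triplet eighths span one quarter) = 4; quarter note = 4; quarter = 4.
Sum: 2 + 2 + 3 + 4 + 4 + 4 + 4 = 23.
23 ÷ 10 = 2 complete bars with 3 left over.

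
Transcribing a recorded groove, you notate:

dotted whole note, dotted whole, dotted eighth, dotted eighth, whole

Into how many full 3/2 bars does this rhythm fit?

2

One bar of 3/2 = 24 sixteenth notes.
Each duration in sixteenth notes: dotted whole note = 24; dotted whole = 24; dotted eighth = 3; dotted eighth = 3; whole = 16.
Altogether 24 + 24 + 3 + 3 + 16 = 70.
70 ÷ 24 = 2 complete bars with 22 left over.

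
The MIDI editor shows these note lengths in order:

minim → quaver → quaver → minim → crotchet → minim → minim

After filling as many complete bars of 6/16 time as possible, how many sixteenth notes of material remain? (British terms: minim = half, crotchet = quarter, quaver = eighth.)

One bar of 6/16 = 3 eighth notes.
Each duration in eighth notes: minim = 4; quaver = 1; quaver = 1; minim = 4; crotchet = 2; minim = 4; minim = 4.
Sum: 4 + 1 + 1 + 4 + 2 + 4 + 4 = 20.
20 ÷ 3 = 6 complete bars with 2 eighth notes remaining = 4 sixteenth notes.

4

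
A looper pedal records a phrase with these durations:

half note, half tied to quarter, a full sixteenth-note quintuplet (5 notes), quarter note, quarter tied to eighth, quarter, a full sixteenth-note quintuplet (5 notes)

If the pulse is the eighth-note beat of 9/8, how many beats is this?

21

One eighth-note beat = 2 sixteenth notes.
In sixteenth notes: half note = 8; half tied to quarter (half + quarter) = 12; a full sixteenth-note quintuplet (5 notes) (five quintuplet sixteenths span one quarter) = 4; quarter note = 4; quarter tied to eighth (quarter + eighth) = 6; quarter = 4; a full sixteenth-note quintuplet (5 notes) (five quintuplet sixteenths span one quarter) = 4.
Altogether 8 + 12 + 4 + 4 + 6 + 4 + 4 = 42.
42 ÷ 2 = 21 beats.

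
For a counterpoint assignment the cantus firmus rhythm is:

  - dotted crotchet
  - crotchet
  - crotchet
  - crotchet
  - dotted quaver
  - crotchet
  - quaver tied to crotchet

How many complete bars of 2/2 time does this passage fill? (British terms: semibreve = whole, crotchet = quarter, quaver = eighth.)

1

One bar of 2/2 = 16 sixteenth notes.
Express everything in sixteenth notes: dotted crotchet = 6; crotchet = 4; crotchet = 4; crotchet = 4; dotted quaver = 3; crotchet = 4; quaver tied to crotchet (quaver + crotchet) = 6.
Adding: 6 + 4 + 4 + 4 + 3 + 4 + 6 = 31.
31 ÷ 16 = 1 complete bar with 15 left over.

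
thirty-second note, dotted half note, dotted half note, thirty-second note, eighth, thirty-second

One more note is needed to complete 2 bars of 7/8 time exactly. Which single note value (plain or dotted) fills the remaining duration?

thirty-second note

2 bars of 7/8 = 56 thirty-second notes.
Each duration in thirty-second notes: thirty-second note = 1; dotted half note = 24; dotted half note = 24; thirty-second note = 1; eighth = 4; thirty-second = 1.
Adding: 1 + 24 + 24 + 1 + 4 + 1 = 55.
Remaining: 56 − 55 = 1 thirty-second note, which is a thirty-second note.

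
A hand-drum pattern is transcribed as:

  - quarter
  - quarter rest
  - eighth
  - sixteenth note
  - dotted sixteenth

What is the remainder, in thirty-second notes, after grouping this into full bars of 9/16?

7

One bar of 9/16 = 18 thirty-second notes.
Convert each value to thirty-second notes: quarter = 8; quarter rest = 8; eighth = 4; sixteenth note = 2; dotted sixteenth = 3.
Sum: 8 + 8 + 4 + 2 + 3 = 25.
25 ÷ 18 = 1 complete bar with 7 thirty-second notes remaining.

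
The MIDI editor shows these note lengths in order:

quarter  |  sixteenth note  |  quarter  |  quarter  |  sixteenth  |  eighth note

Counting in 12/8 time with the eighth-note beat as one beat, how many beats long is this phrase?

One eighth-note beat = 2 sixteenth notes.
Working in sixteenth notes: quarter = 4; sixteenth note = 1; quarter = 4; quarter = 4; sixteenth = 1; eighth note = 2.
Sum: 4 + 1 + 4 + 4 + 1 + 2 = 16.
16 ÷ 2 = 8 beats.

8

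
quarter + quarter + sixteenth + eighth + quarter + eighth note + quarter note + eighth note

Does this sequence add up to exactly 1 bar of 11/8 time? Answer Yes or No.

One bar of 11/8 = 22 sixteenth notes.
Express everything in sixteenth notes: quarter = 4; quarter = 4; sixteenth = 1; eighth = 2; quarter = 4; eighth note = 2; quarter note = 4; eighth note = 2.
Adding: 4 + 4 + 1 + 2 + 4 + 2 + 4 + 2 = 23.
23 exceeds 22, so the answer is No.

No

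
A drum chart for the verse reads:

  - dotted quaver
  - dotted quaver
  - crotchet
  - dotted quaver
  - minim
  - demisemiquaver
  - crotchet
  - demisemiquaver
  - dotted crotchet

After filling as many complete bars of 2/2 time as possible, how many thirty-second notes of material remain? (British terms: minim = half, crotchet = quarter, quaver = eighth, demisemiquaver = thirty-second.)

0

One bar of 2/2 = 32 thirty-second notes.
Convert each value to thirty-second notes: dotted quaver = 6; dotted quaver = 6; crotchet = 8; dotted quaver = 6; minim = 16; demisemiquaver = 1; crotchet = 8; demisemiquaver = 1; dotted crotchet = 12.
Altogether 6 + 6 + 8 + 6 + 16 + 1 + 8 + 1 + 12 = 64.
64 ÷ 32 = 2 complete bars with 0 thirty-second notes remaining.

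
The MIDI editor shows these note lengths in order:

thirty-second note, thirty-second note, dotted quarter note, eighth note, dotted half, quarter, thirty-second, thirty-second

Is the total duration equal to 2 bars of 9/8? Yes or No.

No

One bar of 9/8 = 36 thirty-second notes, so 2 bars = 72.
Express everything in thirty-second notes: thirty-second note = 1; thirty-second note = 1; dotted quarter note = 12; eighth note = 4; dotted half = 24; quarter = 8; thirty-second = 1; thirty-second = 1.
Sum: 1 + 1 + 12 + 4 + 24 + 8 + 1 + 1 = 52.
52 falls short of 72, so the answer is No.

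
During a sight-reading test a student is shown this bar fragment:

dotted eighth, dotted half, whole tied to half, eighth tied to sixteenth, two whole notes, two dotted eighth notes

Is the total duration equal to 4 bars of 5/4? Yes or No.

Yes

One bar of 5/4 = 20 sixteenth notes, so 4 bars = 80.
Express everything in sixteenth notes: dotted eighth = 3; dotted half = 12; whole tied to half (whole + half) = 24; eighth tied to sixteenth (eighth + sixteenth) = 3; whole note = 16; whole note = 16; dotted eighth note = 3; dotted eighth note = 3.
Adding: 3 + 12 + 24 + 3 + 16 + 16 + 3 + 3 = 80.
80 equals 80, so the answer is Yes.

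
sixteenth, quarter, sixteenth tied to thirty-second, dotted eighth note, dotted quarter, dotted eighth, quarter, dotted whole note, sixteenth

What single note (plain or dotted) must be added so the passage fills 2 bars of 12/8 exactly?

thirty-second note

2 bars of 12/8 = 96 thirty-second notes.
In thirty-second notes: sixteenth = 2; quarter = 8; sixteenth tied to thirty-second (sixteenth + thirty-second) = 3; dotted eighth note = 6; dotted quarter = 12; dotted eighth = 6; quarter = 8; dotted whole note = 48; sixteenth = 2.
Sum: 2 + 8 + 3 + 6 + 12 + 6 + 8 + 48 + 2 = 95.
Remaining: 96 − 95 = 1 thirty-second note, which is a thirty-second note.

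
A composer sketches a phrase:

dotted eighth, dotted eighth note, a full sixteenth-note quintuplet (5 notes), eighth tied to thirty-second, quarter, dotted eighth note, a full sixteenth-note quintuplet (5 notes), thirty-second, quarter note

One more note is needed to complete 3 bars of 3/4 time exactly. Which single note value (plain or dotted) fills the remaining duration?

half note

3 bars of 3/4 = 72 thirty-second notes.
In thirty-second notes: dotted eighth = 6; dotted eighth note = 6; a full sixteenth-note quintuplet (5 notes) (five quintuplet sixteenths span one quarter) = 8; eighth tied to thirty-second (eighth + thirty-second) = 5; quarter = 8; dotted eighth note = 6; a full sixteenth-note quintuplet (5 notes) (five quintuplet sixteenths span one quarter) = 8; thirty-second = 1; quarter note = 8.
Adding: 6 + 6 + 8 + 5 + 8 + 6 + 8 + 1 + 8 = 56.
Remaining: 72 − 56 = 16 thirty-second notes, which is a half note.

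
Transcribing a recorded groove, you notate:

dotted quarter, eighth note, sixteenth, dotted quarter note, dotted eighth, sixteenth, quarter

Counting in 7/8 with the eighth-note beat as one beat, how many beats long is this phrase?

11.5

One eighth-note beat = 2 sixteenth notes.
Each duration in sixteenth notes: dotted quarter = 6; eighth note = 2; sixteenth = 1; dotted quarter note = 6; dotted eighth = 3; sixteenth = 1; quarter = 4.
Sum: 6 + 2 + 1 + 6 + 3 + 1 + 4 = 23.
23 ÷ 2 = 11.5 beats.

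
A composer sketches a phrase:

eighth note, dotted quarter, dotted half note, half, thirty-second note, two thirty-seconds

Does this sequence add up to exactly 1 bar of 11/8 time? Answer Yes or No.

One bar of 11/8 = 44 thirty-second notes.
In thirty-second notes: eighth note = 4; dotted quarter = 12; dotted half note = 24; half = 16; thirty-second note = 1; thirty-second = 1; thirty-second = 1.
Adding: 4 + 12 + 24 + 16 + 1 + 1 + 1 = 59.
59 exceeds 44, so the answer is No.

No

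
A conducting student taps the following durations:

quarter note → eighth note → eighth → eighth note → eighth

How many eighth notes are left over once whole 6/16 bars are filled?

One bar of 6/16 = 3 eighth notes.
Convert each value to eighth notes: quarter note = 2; eighth note = 1; eighth = 1; eighth note = 1; eighth = 1.
Adding: 2 + 1 + 1 + 1 + 1 = 6.
6 ÷ 3 = 2 complete bars with 0 eighth notes remaining.

0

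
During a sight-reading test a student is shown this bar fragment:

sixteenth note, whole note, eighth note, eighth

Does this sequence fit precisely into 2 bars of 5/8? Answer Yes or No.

No

One bar of 5/8 = 10 sixteenth notes, so 2 bars = 20.
Each duration in sixteenth notes: sixteenth note = 1; whole note = 16; eighth note = 2; eighth = 2.
Adding: 1 + 16 + 2 + 2 = 21.
21 exceeds 20, so the answer is No.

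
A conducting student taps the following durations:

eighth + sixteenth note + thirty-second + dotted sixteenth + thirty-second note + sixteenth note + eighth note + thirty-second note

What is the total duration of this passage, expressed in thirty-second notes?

18

Each duration in thirty-second notes: eighth = 4; sixteenth note = 2; thirty-second = 1; dotted sixteenth = 3; thirty-second note = 1; sixteenth note = 2; eighth note = 4; thirty-second note = 1.
Total: 4 + 2 + 1 + 3 + 1 + 2 + 4 + 1 = 18 thirty-second notes.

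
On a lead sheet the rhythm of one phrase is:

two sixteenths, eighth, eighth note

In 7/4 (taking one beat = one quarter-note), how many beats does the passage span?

1.5

One quarter-note beat = 4 sixteenth notes.
Each duration in sixteenth notes: sixteenth = 1; sixteenth = 1; eighth = 2; eighth note = 2.
Sum: 1 + 1 + 2 + 2 = 6.
6 ÷ 4 = 1.5 beats.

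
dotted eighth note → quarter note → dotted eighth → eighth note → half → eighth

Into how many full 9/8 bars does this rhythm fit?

1

One bar of 9/8 = 18 sixteenth notes.
Express everything in sixteenth notes: dotted eighth note = 3; quarter note = 4; dotted eighth = 3; eighth note = 2; half = 8; eighth = 2.
Sum: 3 + 4 + 3 + 2 + 8 + 2 = 22.
22 ÷ 18 = 1 complete bar with 4 left over.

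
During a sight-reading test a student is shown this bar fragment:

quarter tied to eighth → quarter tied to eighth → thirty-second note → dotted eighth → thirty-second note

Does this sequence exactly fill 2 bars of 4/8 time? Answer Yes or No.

One bar of 4/8 = 16 thirty-second notes, so 2 bars = 32.
Each duration in thirty-second notes: quarter tied to eighth (quarter + eighth) = 12; quarter tied to eighth (quarter + eighth) = 12; thirty-second note = 1; dotted eighth = 6; thirty-second note = 1.
Total: 12 + 12 + 1 + 6 + 1 = 32.
32 equals 32, so the answer is Yes.

Yes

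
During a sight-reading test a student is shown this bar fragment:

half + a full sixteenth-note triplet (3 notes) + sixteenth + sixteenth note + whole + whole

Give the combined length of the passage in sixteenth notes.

Convert each value to sixteenth notes: half = 8; a full sixteenth-note triplet (3 notes) (three triplet sixteenths span one eighth) = 2; sixteenth = 1; sixteenth note = 1; whole = 16; whole = 16.
Adding: 8 + 2 + 1 + 1 + 16 + 16 = 44 sixteenth notes.

44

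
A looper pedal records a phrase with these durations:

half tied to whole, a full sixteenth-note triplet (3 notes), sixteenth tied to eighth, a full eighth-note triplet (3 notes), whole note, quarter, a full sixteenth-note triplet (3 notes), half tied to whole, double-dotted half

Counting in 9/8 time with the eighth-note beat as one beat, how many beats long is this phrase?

One eighth-note beat = 2 sixteenth notes.
Working in sixteenth notes: half tied to whole (half + whole) = 24; a full sixteenth-note triplet (3 notes) (three triplet sixteenths span one eighth) = 2; sixteenth tied to eighth (sixteenth + eighth) = 3; a full eighth-note triplet (3 notes) (three triplet eighths span one quarter) = 4; whole note = 16; quarter = 4; a full sixteenth-note triplet (3 notes) (three triplet sixteenths span one eighth) = 2; half tied to whole (half + whole) = 24; double-dotted half = 14.
Adding: 24 + 2 + 3 + 4 + 16 + 4 + 2 + 24 + 14 = 93.
93 ÷ 2 = 46.5 beats.

46.5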